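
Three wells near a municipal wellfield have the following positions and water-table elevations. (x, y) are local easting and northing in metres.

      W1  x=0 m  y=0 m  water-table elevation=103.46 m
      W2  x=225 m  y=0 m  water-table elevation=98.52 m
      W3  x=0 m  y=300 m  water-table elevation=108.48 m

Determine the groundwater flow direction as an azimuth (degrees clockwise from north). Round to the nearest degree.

127°

∂h/∂x = (98.52 − 103.46) / (225 − 0) = -0.02196
∂h/∂y = (108.48 − 103.46) / (300 − 0) = +0.01673
Flow direction (−∇h) has components (+0.02196 E, -0.01673 N).
Azimuth = atan2(E, N) = atan2(+0.02196, -0.01673) = 127.3° ≈ 127°.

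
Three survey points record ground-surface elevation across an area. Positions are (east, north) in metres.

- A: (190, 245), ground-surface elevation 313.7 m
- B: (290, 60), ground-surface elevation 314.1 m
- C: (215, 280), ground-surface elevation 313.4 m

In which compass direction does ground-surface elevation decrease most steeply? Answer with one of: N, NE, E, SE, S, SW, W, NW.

With z = a·x + b·y + c and A as origin, the differences give:
  100·a + (-185)·b = +0.4
  25·a + 35·b = -0.3
Eliminate b (×35 and ×(-185), subtract): 8125·a = -41.50 → a = ∂z/∂x = -0.005108
Back-substitute: b = ∂z/∂y = -0.004923.
Steepest decrease is along −∇f = (+0.005108 E, +0.004923 N) → northeast.

NE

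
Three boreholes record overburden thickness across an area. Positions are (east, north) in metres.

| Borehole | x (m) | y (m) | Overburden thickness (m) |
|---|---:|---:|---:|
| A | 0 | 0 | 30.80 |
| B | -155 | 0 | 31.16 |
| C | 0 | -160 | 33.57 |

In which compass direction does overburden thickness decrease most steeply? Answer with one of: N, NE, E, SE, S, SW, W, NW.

N

∂d/∂x = (31.16 − 30.80) / (-155 − 0) = -0.002323
∂d/∂y = (33.57 − 30.80) / (-160 − 0) = -0.01731
Steepest decrease is along −∇f = (+0.002323 E, +0.01731 N) → north.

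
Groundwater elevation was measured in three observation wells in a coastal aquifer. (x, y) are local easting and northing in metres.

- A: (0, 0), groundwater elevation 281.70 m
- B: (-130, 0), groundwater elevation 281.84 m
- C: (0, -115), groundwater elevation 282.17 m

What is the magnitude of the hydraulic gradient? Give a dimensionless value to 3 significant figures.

0.00423

∂h/∂x = (281.84 − 281.70) / (-130 − 0) = -0.001077
∂h/∂y = (282.17 − 281.70) / (-115 − 0) = -0.004087
|∇h| = √(-0.001077² + -0.004087²) = 0.004227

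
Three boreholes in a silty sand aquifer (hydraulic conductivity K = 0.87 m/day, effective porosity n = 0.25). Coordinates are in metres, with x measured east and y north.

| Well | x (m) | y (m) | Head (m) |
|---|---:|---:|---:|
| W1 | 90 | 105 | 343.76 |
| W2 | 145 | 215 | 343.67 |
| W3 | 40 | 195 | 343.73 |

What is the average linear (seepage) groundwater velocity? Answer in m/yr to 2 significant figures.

0.95 m/yr

With h = a·x + b·y + c and W1 as origin, the differences give:
  55·a + 110·b = -0.09
  (-50)·a + 90·b = -0.03
Eliminate b (×90 and ×110, subtract): 10450·a = -4.800 → a = ∂h/∂x = -0.0004593
Back-substitute: b = ∂h/∂y = -0.0005885.
|∇h| = √(-0.0004593² + -0.0005885²) = 0.0007465
Seepage velocity v = K·i/n = 0.87 × 0.0007465 / 0.25 = 0.002598 m/day = 0.9489 m/yr.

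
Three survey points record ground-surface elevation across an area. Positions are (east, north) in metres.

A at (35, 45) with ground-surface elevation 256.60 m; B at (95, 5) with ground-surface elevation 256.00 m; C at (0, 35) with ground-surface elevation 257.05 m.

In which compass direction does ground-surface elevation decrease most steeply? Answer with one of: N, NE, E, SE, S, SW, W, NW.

Differences from A: to B (Δx, Δy, Δh) = (60, -40, -0.60); to C = (-35, -10, +0.45).
Determinant of the coordinate differences = 60·(-10) − (-35)·(-40) = -2000.
∂z/∂x = [(-0.60)·(-10) − (+0.45)·(-40)] / -2000 = -0.01200
∂z/∂y = [60·(+0.45) − (-35)·(-0.60)] / -2000 = -0.003000
Steepest decrease is along −∇f = (+0.01200 E, +0.003000 N) → east.

E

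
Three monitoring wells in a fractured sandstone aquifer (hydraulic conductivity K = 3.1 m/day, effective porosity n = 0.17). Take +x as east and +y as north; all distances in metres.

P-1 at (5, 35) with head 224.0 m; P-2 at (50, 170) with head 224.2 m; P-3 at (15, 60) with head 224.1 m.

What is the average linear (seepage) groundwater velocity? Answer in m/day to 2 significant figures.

0.72 m/day

Three-point gradient (reference P-1): Δ to P-2 = (45, 135, +0.2), Δ to P-3 = (10, 25, +0.1).
∂h/∂x = +0.03778, ∂h/∂y = -0.01111 (det = -225).
|∇h| = √(0.03778² + -0.01111²) = 0.03938
Seepage velocity v = K·i/n = 3.1 × 0.03938 / 0.17 = 0.7181 m/day.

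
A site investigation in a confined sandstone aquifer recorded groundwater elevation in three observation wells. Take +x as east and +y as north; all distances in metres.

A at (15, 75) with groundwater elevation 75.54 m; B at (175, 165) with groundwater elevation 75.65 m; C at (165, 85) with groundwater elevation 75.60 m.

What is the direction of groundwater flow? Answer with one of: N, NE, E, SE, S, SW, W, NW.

SW

With h = a·x + b·y + c and A as origin, the differences give:
  160·a + 90·b = +0.11
  150·a + 10·b = +0.06
Eliminate b (×10 and ×90, subtract): -11900·a = -4.300 → a = ∂h/∂x = +0.0003613
Back-substitute: b = ∂h/∂y = +0.0005798.
Flow = −∇h = (-0.0003613 east, -0.0005798 north), which points southwest.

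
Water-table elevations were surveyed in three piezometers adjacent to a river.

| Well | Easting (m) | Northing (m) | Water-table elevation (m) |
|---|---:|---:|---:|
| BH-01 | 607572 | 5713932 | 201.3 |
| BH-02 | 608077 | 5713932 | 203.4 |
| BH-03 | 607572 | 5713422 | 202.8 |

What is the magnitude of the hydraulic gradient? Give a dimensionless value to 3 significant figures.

0.00509

∂h/∂x = (203.4 − 201.3) / (608077 − 607572) = +0.004158
∂h/∂y = (202.8 − 201.3) / (5713422 − 5713932) = -0.002941
|∇h| = √(0.004158² + -0.002941²) = 0.005093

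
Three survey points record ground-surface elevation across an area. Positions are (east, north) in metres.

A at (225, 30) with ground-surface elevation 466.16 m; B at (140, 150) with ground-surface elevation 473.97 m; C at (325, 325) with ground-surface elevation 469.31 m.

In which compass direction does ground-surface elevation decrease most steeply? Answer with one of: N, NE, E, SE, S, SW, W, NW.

Three-point gradient (reference A): Δ to B = (-85, 120, +7.81), Δ to C = (100, 295, +3.15).
∂z/∂x = -0.05195, ∂z/∂y = +0.02829 (det = -37075).
Steepest decrease is along −∇f = (+0.05195 E, -0.02829 N) → southeast.

SE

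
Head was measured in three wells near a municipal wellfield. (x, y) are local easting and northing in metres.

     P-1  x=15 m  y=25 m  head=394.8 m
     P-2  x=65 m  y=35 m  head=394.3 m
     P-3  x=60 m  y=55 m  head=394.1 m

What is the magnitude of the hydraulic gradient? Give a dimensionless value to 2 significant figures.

With h = a·x + b·y + c and P-1 as origin, the differences give:
  50·a + 10·b = -0.5
  45·a + 30·b = -0.7
Eliminate b (×30 and ×10, subtract): 1050·a = -8.00 → a = ∂h/∂x = -0.007619
Back-substitute: b = ∂h/∂y = -0.01190.
|∇h| = √(-0.007619² + -0.01190²) = 0.01413

0.014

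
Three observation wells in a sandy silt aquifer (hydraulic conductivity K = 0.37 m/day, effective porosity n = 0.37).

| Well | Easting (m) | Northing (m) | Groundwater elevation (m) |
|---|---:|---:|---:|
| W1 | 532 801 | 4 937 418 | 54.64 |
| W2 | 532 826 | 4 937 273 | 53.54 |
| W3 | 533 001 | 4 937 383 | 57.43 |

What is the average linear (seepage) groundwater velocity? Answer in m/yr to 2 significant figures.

6.9 m/yr

Taking W1 as reference: W2−W1 = (25, -145, -1.10); W3−W1 = (200, -35, +2.79).
Determinant of the coordinate differences = 25·(-35) − 200·(-145) = 28125.
∂h/∂x = [(-1.10)·(-35) − (+2.79)·(-145)] / 28125 = +0.01575
∂h/∂y = [25·(+2.79) − 200·(-1.10)] / 28125 = +0.01030
|∇h| = √(0.01575² + 0.01030²) = 0.01882
Seepage velocity v = K·i/n = 0.37 × 0.01882 / 0.37 = 0.01882 m/day = 6.874 m/yr.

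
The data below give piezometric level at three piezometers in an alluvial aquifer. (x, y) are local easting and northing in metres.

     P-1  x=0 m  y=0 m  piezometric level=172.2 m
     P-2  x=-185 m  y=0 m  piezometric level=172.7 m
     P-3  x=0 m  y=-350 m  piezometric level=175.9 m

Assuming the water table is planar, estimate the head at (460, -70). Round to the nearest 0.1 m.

171.7 m

∂h/∂x = (172.7 − 172.2) / (-185 − 0) = -0.002703
∂h/∂y = (175.9 − 172.2) / (-350 − 0) = -0.01057
h(460, -70) = 172.2 + (-0.002703)·(460) + (-0.01057)·(-70) = 172.2 -1.243 +0.740 = 171.697 m.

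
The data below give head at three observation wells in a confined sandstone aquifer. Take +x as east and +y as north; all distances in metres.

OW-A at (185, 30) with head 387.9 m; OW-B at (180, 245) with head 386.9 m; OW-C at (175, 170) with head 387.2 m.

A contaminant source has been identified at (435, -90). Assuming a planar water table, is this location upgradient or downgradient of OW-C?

Three-point gradient (reference OW-A): Δ to OW-B = (-5, 215, -1.0), Δ to OW-C = (-10, 140, -0.7).
∂h/∂x = +0.007241, ∂h/∂y = -0.004483 (det = 1450).
Head at (435, -90) = 387.9 + (+0.007241)·(250) + (-0.004483)·(-120) = 390.25 m.
That is higher than the 387.2 m at OW-C, so the point is upgradient.

upgradient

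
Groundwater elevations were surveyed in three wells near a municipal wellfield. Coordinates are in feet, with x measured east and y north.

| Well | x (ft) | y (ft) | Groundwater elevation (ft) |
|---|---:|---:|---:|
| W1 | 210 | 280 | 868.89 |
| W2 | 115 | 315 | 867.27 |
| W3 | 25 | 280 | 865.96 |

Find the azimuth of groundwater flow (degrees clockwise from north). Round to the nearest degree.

282°

With h = a·x + b·y + c and W1 as origin, the differences give:
  (-95)·a + 35·b = -1.62
  (-185)·a + 0·b = -2.93
Eliminate b (×0 and ×35, subtract): 6475·a = 102.550 → a = ∂h/∂x = +0.01584
Back-substitute: b = ∂h/∂y = -0.003297.
Flow direction (−∇h) has components (-0.01584 E, +0.003297 N).
Azimuth = atan2(E, N) = atan2(-0.01584, +0.003297) = 281.8° ≈ 282°.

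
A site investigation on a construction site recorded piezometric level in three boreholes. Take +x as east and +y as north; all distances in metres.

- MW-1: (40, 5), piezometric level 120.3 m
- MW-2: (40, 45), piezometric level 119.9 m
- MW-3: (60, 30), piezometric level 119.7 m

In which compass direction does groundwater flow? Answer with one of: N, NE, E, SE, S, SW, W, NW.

NE

With h = a·x + b·y + c and MW-1 as origin, the differences give:
  0·a + 40·b = -0.4
  20·a + 25·b = -0.6
Eliminate b (×25 and ×40, subtract): -800·a = 14.00 → a = ∂h/∂x = -0.01750
Back-substitute: b = ∂h/∂y = -0.010000.
Flow = −∇h = (+0.01750 east, +0.010000 north), which points northeast.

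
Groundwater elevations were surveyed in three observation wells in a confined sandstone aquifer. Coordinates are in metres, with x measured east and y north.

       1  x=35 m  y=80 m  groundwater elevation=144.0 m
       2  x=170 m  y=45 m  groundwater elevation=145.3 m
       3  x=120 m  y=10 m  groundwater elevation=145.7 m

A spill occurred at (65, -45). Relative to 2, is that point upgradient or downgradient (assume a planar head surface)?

upgradient

Taking 1 as reference: 2−1 = (135, -35, +1.3); 3−1 = (85, -70, +1.7).
Determinant of the coordinate differences = 135·(-70) − 85·(-35) = -6475.
∂h/∂x = [(+1.3)·(-70) − (+1.7)·(-35)] / -6475 = +0.004865
∂h/∂y = [135·(+1.7) − 85·(+1.3)] / -6475 = -0.01838
Head at (65, -45) = 144.0 + (+0.004865)·(30) + (-0.01838)·(-125) = 146.44 m.
That is higher than the 145.3 m at 2, so the point is upgradient.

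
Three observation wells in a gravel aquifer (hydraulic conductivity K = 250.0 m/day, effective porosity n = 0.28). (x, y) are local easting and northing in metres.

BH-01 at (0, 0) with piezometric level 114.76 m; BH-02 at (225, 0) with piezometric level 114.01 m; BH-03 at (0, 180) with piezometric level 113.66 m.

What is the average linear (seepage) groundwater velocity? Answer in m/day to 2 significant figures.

∂h/∂x = (114.01 − 114.76) / (225 − 0) = -0.003333
∂h/∂y = (113.66 − 114.76) / (180 − 0) = -0.006111
|∇h| = √(-0.003333² + -0.006111²) = 0.006961
Seepage velocity v = K·i/n = 250.0 × 0.006961 / 0.28 = 6.215 m/day.

6.2 m/day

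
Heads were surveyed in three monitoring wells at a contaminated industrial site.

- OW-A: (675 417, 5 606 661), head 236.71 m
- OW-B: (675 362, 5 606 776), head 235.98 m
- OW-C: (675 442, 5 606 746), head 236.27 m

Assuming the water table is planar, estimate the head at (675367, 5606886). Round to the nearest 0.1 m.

235.4 m

Three-point gradient (reference OW-A): Δ to OW-B = (-55, 115, -0.73), Δ to OW-C = (25, 85, -0.44).
∂h/∂x = +0.001517, ∂h/∂y = -0.005623 (det = -7550).
h(675367, 5606886) = 236.71 + (+0.001517)·(-50) + (-0.005623)·(225) = 236.71 -0.076 -1.265 = 235.369 m.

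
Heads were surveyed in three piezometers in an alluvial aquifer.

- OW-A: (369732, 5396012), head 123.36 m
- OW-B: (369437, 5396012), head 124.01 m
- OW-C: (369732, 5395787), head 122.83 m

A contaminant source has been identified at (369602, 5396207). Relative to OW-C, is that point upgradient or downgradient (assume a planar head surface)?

upgradient

∂h/∂x = (124.01 − 123.36) / (369437 − 369732) = -0.002203
∂h/∂y = (122.83 − 123.36) / (5395787 − 5396012) = +0.002356
Head at (369602, 5396207) = 123.36 + (-0.002203)·(-130) + (+0.002356)·(195) = 124.11 m.
That is higher than the 122.83 m at OW-C, so the point is upgradient.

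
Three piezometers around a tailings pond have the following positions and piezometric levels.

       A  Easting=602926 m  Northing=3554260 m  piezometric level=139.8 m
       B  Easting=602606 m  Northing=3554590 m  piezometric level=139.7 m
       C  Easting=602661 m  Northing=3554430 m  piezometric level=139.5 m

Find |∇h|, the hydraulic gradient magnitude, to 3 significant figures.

Differences from A: to B (Δx, Δy, Δh) = (-320, 330, -0.1); to C = (-265, 170, -0.3).
Determinant of the coordinate differences = (-320)·170 − (-265)·330 = 33050.
∂h/∂x = [(-0.1)·170 − (-0.3)·330] / 33050 = +0.002481
∂h/∂y = [(-320)·(-0.3) − (-265)·(-0.1)] / 33050 = +0.002103
|∇h| = √(0.002481² + 0.002103²) = 0.003252

0.00325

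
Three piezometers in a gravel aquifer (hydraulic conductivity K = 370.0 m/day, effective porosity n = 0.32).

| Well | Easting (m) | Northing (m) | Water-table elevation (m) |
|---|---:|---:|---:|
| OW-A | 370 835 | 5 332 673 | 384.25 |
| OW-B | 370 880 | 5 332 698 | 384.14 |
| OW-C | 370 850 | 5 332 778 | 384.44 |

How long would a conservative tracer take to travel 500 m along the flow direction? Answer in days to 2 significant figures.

Three-point gradient (reference OW-A): Δ to OW-B = (45, 25, -0.11), Δ to OW-C = (15, 105, +0.19).
∂h/∂x = -0.003747, ∂h/∂y = +0.002345 (det = 4350).
|∇h| = √(-0.003747² + 0.002345²) = 0.00442
Seepage velocity v = K·i/n = 370.0 × 0.00442 / 0.32 = 5.111 m/day.
t = 500 / 5.111 = 97.83 days.

98 days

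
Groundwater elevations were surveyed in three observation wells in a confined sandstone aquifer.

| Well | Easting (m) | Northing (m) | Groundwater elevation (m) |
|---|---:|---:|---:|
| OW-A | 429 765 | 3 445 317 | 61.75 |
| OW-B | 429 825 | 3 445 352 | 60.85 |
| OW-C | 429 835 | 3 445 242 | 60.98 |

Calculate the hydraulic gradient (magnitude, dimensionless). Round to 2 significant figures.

With h = a·x + b·y + c and OW-A as origin, the differences give:
  60·a + 35·b = -0.90
  70·a + (-75)·b = -0.77
Eliminate b (×(-75) and ×35, subtract): -6950·a = 94.450 → a = ∂h/∂x = -0.01359
Back-substitute: b = ∂h/∂y = -0.002417.
|∇h| = √(-0.01359² + -0.002417²) = 0.0138

0.014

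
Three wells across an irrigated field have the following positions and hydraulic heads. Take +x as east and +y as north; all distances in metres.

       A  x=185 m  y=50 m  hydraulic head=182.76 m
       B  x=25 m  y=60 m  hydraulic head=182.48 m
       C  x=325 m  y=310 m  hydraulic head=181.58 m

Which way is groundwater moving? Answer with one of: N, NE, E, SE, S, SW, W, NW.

N

Differences from A: to B (Δx, Δy, Δh) = (-160, 10, -0.28); to C = (140, 260, -1.18).
Solve a·Δx + b·Δy = Δh: det = (-160)·260 − 140·10 = -43000.
∂h/∂x = [(-0.28)·260 − (-1.18)·10] / -43000 = +0.001419
∂h/∂y = [(-160)·(-1.18) − 140·(-0.28)] / -43000 = -0.005302
Flow = −∇h = (-0.001419 east, +0.005302 north), which points north.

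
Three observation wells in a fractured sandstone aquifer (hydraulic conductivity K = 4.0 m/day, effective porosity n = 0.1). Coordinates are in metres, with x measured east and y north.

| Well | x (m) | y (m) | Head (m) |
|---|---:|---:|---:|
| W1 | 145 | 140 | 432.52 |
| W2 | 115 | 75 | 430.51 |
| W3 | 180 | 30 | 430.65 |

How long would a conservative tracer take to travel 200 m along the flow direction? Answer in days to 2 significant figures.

Differences from W1: to W2 (Δx, Δy, Δh) = (-30, -65, -2.01); to W3 = (35, -110, -1.87).
Solve a·Δx + b·Δy = Δh: det = (-30)·(-110) − 35·(-65) = 5575.
∂h/∂x = [(-2.01)·(-110) − (-1.87)·(-65)] / 5575 = +0.01786
∂h/∂y = [(-30)·(-1.87) − 35·(-2.01)] / 5575 = +0.02268
|∇h| = √(0.01786² + 0.02268²) = 0.02887
Seepage velocity v = K·i/n = 4.0 × 0.02887 / 0.1 = 1.155 m/day.
t = 200 / 1.155 = 173.2 days.

170 days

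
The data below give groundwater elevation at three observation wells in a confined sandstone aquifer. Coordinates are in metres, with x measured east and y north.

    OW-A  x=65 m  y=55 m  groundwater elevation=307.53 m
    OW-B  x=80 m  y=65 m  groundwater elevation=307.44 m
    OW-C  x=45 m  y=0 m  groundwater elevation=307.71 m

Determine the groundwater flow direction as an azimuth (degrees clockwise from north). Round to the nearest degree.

074°

Differences from OW-A: to OW-B (Δx, Δy, Δh) = (15, 10, -0.09); to OW-C = (-20, -55, +0.18).
Determinant of the coordinate differences = 15·(-55) − (-20)·10 = -625.
∂h/∂x = [(-0.09)·(-55) − (+0.18)·10] / -625 = -0.005040
∂h/∂y = [15·(+0.18) − (-20)·(-0.09)] / -625 = -0.001440
Flow direction (−∇h) has components (+0.005040 E, +0.001440 N).
Azimuth = atan2(E, N) = atan2(+0.005040, +0.001440) = 74.1° ≈ 074°.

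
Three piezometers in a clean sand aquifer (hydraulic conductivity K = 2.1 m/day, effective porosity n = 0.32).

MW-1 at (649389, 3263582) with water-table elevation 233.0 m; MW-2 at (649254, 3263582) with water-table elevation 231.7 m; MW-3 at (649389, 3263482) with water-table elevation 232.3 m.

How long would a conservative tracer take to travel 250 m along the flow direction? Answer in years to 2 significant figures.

8.8 years

∂h/∂x = (231.7 − 233.0) / (649254 − 649389) = +0.009630
∂h/∂y = (232.3 − 233.0) / (3263482 − 3263582) = +0.007000
|∇h| = √(0.009630² + 0.007000²) = 0.01191
Seepage velocity v = K·i/n = 2.1 × 0.01191 / 0.32 = 0.07816 m/day.
t = 250 / 0.07816 = 3199 days = 8.76 years.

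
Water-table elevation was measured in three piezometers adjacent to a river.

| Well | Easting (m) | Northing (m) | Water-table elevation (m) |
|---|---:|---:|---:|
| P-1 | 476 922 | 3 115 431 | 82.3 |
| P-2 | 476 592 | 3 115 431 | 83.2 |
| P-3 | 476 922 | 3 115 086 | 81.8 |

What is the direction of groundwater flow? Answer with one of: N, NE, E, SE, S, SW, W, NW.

SE

∂h/∂x = (83.2 − 82.3) / (476592 − 476922) = -0.002727
∂h/∂y = (81.8 − 82.3) / (3115086 − 3115431) = +0.001449
Flow = −∇h = (+0.002727 east, -0.001449 north), which points southeast.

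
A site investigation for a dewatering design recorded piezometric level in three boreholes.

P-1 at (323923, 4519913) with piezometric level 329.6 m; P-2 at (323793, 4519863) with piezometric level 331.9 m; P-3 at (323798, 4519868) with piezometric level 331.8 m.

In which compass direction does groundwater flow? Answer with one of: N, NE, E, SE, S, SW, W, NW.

E

With h = a·x + b·y + c and P-1 as origin, the differences give:
  (-130)·a + (-50)·b = +2.3
  (-125)·a + (-45)·b = +2.2
Eliminate b (×(-45) and ×(-50), subtract): -400·a = 6.50 → a = ∂h/∂x = -0.01625
Back-substitute: b = ∂h/∂y = -0.003750.
Flow = −∇h = (+0.01625 east, +0.003750 north), which points east.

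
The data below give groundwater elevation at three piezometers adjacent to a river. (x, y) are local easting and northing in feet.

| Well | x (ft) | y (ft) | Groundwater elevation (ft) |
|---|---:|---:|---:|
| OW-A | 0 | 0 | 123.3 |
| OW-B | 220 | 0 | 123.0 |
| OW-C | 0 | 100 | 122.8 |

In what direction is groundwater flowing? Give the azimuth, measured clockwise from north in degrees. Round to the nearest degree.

015°

∂h/∂x = (123.0 − 123.3) / (220 − 0) = -0.001364
∂h/∂y = (122.8 − 123.3) / (100 − 0) = -0.005000
Flow direction (−∇h) has components (+0.001364 E, +0.005000 N).
Azimuth = atan2(E, N) = atan2(+0.001364, +0.005000) = 15.3° ≈ 015°.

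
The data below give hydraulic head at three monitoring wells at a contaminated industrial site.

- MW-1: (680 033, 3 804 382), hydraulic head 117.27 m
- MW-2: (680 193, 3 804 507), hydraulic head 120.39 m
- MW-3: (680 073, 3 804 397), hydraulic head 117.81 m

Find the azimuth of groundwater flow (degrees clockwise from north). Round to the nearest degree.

Differences from MW-1: to MW-2 (Δx, Δy, Δh) = (160, 125, +3.12); to MW-3 = (40, 15, +0.54).
Solve a·Δx + b·Δy = Δh: det = 160·15 − 40·125 = -2600.
∂h/∂x = [(+3.12)·15 − (+0.54)·125] / -2600 = +0.007962
∂h/∂y = [160·(+0.54) − 40·(+3.12)] / -2600 = +0.01477
Flow direction (−∇h) has components (-0.007962 E, -0.01477 N).
Azimuth = atan2(E, N) = atan2(-0.007962, -0.01477) = 208.3° ≈ 208°.

208°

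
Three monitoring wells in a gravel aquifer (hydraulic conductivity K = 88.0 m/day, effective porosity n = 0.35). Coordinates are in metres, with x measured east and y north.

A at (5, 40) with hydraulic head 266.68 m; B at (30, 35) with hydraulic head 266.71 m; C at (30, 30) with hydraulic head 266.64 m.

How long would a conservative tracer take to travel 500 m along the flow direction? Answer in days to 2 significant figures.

With h = a·x + b·y + c and A as origin, the differences give:
  25·a + (-5)·b = +0.03
  25·a + (-10)·b = -0.04
Eliminate b (×(-10) and ×(-5), subtract): -125·a = -0.500 → a = ∂h/∂x = +0.004000
Back-substitute: b = ∂h/∂y = +0.01400.
|∇h| = √(0.004000² + 0.01400²) = 0.01456
Seepage velocity v = K·i/n = 88.0 × 0.01456 / 0.35 = 3.661 m/day.
t = 500 / 3.661 = 136.6 days.

140 days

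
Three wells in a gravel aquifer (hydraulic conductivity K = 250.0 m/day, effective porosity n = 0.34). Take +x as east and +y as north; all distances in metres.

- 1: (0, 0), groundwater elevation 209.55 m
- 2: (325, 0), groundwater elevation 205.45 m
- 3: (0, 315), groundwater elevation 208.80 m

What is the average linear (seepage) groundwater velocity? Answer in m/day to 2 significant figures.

9.4 m/day

∂h/∂x = (205.45 − 209.55) / (325 − 0) = -0.01262
∂h/∂y = (208.80 − 209.55) / (315 − 0) = -0.002381
|∇h| = √(-0.01262² + -0.002381²) = 0.01284
Seepage velocity v = K·i/n = 250.0 × 0.01284 / 0.34 = 9.441 m/day.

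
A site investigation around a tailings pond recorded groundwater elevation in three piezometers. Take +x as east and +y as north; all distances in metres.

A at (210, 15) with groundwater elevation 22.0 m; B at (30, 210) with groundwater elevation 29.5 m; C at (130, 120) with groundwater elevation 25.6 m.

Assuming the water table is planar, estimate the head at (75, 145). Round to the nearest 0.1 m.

Taking A as reference: B−A = (-180, 195, +7.5); C−A = (-80, 105, +3.6).
Solve a·Δx + b·Δy = Δh: det = (-180)·105 − (-80)·195 = -3300.
∂h/∂x = [(+7.5)·105 − (+3.6)·195] / -3300 = -0.02591
∂h/∂y = [(-180)·(+3.6) − (-80)·(+7.5)] / -3300 = +0.01455
h(75, 145) = 22.0 + (-0.02591)·(-135) + (+0.01455)·(130) = 22.0 +3.498 +1.891 = 27.389 m.

27.4 m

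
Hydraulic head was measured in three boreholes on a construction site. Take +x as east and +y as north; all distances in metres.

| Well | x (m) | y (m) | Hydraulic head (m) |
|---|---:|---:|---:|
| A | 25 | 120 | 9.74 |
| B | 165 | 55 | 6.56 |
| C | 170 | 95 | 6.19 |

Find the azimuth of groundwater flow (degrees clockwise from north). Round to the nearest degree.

Taking A as reference: B−A = (140, -65, -3.18); C−A = (145, -25, -3.55).
Solve a·Δx + b·Δy = Δh: det = 140·(-25) − 145·(-65) = 5925.
∂h/∂x = [(-3.18)·(-25) − (-3.55)·(-65)] / 5925 = -0.02553
∂h/∂y = [140·(-3.55) − 145·(-3.18)] / 5925 = -0.006059
Flow direction (−∇h) has components (+0.02553 E, +0.006059 N).
Azimuth = atan2(E, N) = atan2(+0.02553, +0.006059) = 76.6° ≈ 077°.

077°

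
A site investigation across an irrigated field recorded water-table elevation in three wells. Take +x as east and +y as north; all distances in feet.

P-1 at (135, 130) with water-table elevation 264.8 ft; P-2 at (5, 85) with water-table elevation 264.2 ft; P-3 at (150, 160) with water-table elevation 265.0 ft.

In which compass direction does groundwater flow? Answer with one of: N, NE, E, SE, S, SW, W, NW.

Three-point gradient (reference P-1): Δ to P-2 = (-130, -45, -0.6), Δ to P-3 = (15, 30, +0.2).
∂h/∂x = +0.002791, ∂h/∂y = +0.005271 (det = -3225).
Flow = −∇h = (-0.002791 east, -0.005271 north), which points southwest.

SW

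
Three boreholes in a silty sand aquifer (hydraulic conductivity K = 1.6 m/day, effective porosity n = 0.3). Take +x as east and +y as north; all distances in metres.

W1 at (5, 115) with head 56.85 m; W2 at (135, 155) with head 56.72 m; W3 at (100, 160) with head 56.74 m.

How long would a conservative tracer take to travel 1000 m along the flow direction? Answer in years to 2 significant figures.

430 years

Differences from W1: to W2 (Δx, Δy, Δh) = (130, 40, -0.13); to W3 = (95, 45, -0.11).
Determinant of the coordinate differences = 130·45 − 95·40 = 2050.
∂h/∂x = [(-0.13)·45 − (-0.11)·40] / 2050 = -0.0007073
∂h/∂y = [130·(-0.11) − 95·(-0.13)] / 2050 = -0.0009512
|∇h| = √(-0.0007073² + -0.0009512²) = 0.001185
Seepage velocity v = K·i/n = 1.6 × 0.001185 / 0.3 = 0.00632 m/day.
t = 1000 / 0.00632 = 1.582e+05 days = 433 years.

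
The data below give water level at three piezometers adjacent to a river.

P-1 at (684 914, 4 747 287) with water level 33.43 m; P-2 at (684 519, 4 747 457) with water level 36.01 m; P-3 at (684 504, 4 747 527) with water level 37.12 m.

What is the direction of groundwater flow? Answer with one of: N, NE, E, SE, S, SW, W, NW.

S

With h = a·x + b·y + c and P-1 as origin, the differences give:
  (-395)·a + 170·b = +2.58
  (-410)·a + 240·b = +3.69
Eliminate b (×240 and ×170, subtract): -25100·a = -8.100 → a = ∂h/∂x = +0.0003227
Back-substitute: b = ∂h/∂y = +0.01593.
Flow = −∇h = (-0.0003227 east, -0.01593 north), which points south.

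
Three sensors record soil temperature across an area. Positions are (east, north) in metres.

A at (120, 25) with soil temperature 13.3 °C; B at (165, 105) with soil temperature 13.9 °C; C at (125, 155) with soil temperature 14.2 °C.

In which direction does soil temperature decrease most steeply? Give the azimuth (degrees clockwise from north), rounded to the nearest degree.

Taking A as reference: B−A = (45, 80, +0.6); C−A = (5, 130, +0.9).
Solve a·Δx + b·Δy = ΔT: det = 45·130 − 5·80 = 5450.
∂T/∂x = [(+0.6)·130 − (+0.9)·80] / 5450 = +0.001101
∂T/∂y = [45·(+0.9) − 5·(+0.6)] / 5450 = +0.006881
Steepest decrease is along −∇f: components (-0.001101 E, -0.006881 N).
Azimuth = atan2(-0.001101, -0.006881) = 189.1° ≈ 189°.

189°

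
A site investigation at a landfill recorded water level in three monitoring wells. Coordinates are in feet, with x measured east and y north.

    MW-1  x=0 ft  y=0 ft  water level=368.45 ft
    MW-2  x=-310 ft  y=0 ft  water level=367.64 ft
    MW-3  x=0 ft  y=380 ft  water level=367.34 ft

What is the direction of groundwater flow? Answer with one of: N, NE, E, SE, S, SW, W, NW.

∂h/∂x = (367.64 − 368.45) / (-310 − 0) = +0.002613
∂h/∂y = (367.34 − 368.45) / (380 − 0) = -0.002921
Flow = −∇h = (-0.002613 east, +0.002921 north), which points northwest.

NW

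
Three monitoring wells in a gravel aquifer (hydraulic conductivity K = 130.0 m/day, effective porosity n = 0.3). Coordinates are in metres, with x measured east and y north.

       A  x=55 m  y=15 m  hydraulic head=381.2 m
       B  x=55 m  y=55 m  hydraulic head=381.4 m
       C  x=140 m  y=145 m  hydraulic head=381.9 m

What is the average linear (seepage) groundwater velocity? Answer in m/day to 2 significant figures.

2.2 m/day

With h = a·x + b·y + c and A as origin, the differences give:
  0·a + 40·b = +0.2
  85·a + 130·b = +0.7
Eliminate b (×130 and ×40, subtract): -3400·a = -2.00 → a = ∂h/∂x = +0.0005882
Back-substitute: b = ∂h/∂y = +0.005000.
|∇h| = √(0.0005882² + 0.005000²) = 0.005034
Seepage velocity v = K·i/n = 130.0 × 0.005034 / 0.3 = 2.181 m/day.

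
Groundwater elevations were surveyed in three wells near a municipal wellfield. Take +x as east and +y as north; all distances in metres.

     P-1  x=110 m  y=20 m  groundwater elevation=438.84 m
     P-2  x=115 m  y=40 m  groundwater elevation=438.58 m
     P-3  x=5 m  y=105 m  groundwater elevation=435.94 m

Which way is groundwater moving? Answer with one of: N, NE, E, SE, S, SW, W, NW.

NW

Differences from P-1: to P-2 (Δx, Δy, Δh) = (5, 20, -0.26); to P-3 = (-105, 85, -2.90).
Determinant of the coordinate differences = 5·85 − (-105)·20 = 2525.
∂h/∂x = [(-0.26)·85 − (-2.90)·20] / 2525 = +0.01422
∂h/∂y = [5·(-2.90) − (-105)·(-0.26)] / 2525 = -0.01655
Flow = −∇h = (-0.01422 east, +0.01655 north), which points northwest.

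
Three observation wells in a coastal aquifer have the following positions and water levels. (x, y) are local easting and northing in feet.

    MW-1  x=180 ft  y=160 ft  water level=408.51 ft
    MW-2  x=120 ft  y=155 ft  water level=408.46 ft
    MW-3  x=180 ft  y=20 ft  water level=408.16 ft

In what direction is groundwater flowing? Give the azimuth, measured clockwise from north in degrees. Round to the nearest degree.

Differences from MW-1: to MW-2 (Δx, Δy, Δh) = (-60, -5, -0.05); to MW-3 = (0, -140, -0.35).
Solve a·Δx + b·Δy = Δh: det = (-60)·(-140) − 0·(-5) = 8400.
∂h/∂x = [(-0.05)·(-140) − (-0.35)·(-5)] / 8400 = +0.0006250
∂h/∂y = [(-60)·(-0.35) − 0·(-0.05)] / 8400 = +0.002500
Flow direction (−∇h) has components (-0.0006250 E, -0.002500 N).
Azimuth = atan2(E, N) = atan2(-0.0006250, -0.002500) = 194.0° ≈ 194°.

194°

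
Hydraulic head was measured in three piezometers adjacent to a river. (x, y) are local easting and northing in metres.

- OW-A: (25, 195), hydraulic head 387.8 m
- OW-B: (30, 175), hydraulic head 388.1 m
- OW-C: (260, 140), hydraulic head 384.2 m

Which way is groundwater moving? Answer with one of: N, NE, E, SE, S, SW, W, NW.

Differences from OW-A: to OW-B (Δx, Δy, Δh) = (5, -20, +0.3); to OW-C = (235, -55, -3.6).
Determinant of the coordinate differences = 5·(-55) − 235·(-20) = 4425.
∂h/∂x = [(+0.3)·(-55) − (-3.6)·(-20)] / 4425 = -0.02000
∂h/∂y = [5·(-3.6) − 235·(+0.3)] / 4425 = -0.02000
Flow = −∇h = (+0.02000 east, +0.02000 north), which points northeast.

NE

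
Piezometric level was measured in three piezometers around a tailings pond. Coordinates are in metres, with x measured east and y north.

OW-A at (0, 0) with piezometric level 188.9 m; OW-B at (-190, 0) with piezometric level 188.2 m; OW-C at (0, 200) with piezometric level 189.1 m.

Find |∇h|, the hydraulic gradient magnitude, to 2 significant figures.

∂h/∂x = (188.2 − 188.9) / (-190 − 0) = +0.003684
∂h/∂y = (189.1 − 188.9) / (200 − 0) = +0.0010000
|∇h| = √(0.003684² + 0.0010000²) = 0.003817

0.0038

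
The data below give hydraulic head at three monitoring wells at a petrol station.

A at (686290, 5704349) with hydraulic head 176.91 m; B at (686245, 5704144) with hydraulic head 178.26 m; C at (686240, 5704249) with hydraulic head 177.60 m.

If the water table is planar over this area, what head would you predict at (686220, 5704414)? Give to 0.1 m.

With h = a·x + b·y + c and A as origin, the differences give:
  (-45)·a + (-205)·b = +1.35
  (-50)·a + (-100)·b = +0.69
Eliminate b (×(-100) and ×(-205), subtract): -5750·a = 6.450 → a = ∂h/∂x = -0.001122
Back-substitute: b = ∂h/∂y = -0.006339.
h(686220, 5704414) = 176.91 + (-0.001122)·(-70) + (-0.006339)·(65) = 176.91 +0.079 -0.412 = 176.576 m.

176.6 m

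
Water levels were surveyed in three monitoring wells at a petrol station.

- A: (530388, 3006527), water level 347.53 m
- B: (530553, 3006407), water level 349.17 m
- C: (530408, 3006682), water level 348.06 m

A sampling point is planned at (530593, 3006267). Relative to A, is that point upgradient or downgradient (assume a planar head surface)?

upgradient

With h = a·x + b·y + c and A as origin, the differences give:
  165·a + (-120)·b = +1.64
  20·a + 155·b = +0.53
Eliminate b (×155 and ×(-120), subtract): 27975·a = 317.800 → a = ∂h/∂x = +0.01136
Back-substitute: b = ∂h/∂y = +0.001954.
Head at (530593, 3006267) = 347.53 + (+0.01136)·(205) + (+0.001954)·(-260) = 349.35 m.
That is higher than the 347.53 m at A, so the point is upgradient.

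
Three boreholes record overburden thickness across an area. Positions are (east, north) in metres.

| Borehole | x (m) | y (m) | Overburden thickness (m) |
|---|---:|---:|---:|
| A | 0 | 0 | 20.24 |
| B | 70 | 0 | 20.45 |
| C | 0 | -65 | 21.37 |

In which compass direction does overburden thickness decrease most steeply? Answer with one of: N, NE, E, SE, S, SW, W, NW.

N

∂d/∂x = (20.45 − 20.24) / (70 − 0) = +0.003000
∂d/∂y = (21.37 − 20.24) / (-65 − 0) = -0.01738
Steepest decrease is along −∇f = (-0.003000 E, +0.01738 N) → north.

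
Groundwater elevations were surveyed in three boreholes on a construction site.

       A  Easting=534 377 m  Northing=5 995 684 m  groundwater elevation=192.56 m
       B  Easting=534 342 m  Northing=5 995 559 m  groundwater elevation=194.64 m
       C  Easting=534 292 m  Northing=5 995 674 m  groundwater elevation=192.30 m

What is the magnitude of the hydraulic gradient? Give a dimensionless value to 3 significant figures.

Three-point gradient (reference A): Δ to B = (-35, -125, +2.08), Δ to C = (-85, -10, -0.26).
∂h/∂x = +0.005187, ∂h/∂y = -0.01809 (det = -10275).
|∇h| = √(0.005187² + -0.01809²) = 0.01882

0.0188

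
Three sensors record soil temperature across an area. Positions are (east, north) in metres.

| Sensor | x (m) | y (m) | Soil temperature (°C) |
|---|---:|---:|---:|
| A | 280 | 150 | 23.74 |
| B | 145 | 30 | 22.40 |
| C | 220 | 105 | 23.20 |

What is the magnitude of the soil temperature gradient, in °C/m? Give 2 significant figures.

Differences from A: to B (Δx, Δy, Δh) = (-135, -120, -1.34); to C = (-60, -45, -0.54).
Solve a·Δx + b·Δy = ΔT: det = (-135)·(-45) − (-60)·(-120) = -1125.
∂T/∂x = [(-1.34)·(-45) − (-0.54)·(-120)] / -1125 = +0.004000
∂T/∂y = [(-135)·(-0.54) − (-60)·(-1.34)] / -1125 = +0.006667
|∇f| = √(0.004000² + 0.006667²) = 0.007775 °C/m

0.0078 °C/m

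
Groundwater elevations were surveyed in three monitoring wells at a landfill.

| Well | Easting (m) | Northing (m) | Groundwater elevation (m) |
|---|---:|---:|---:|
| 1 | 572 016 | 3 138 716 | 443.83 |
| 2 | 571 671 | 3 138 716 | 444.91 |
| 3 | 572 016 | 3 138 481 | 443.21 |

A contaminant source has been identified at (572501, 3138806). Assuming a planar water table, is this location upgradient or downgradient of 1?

∂h/∂x = (444.91 − 443.83) / (571671 − 572016) = -0.003130
∂h/∂y = (443.21 − 443.83) / (3138481 − 3138716) = +0.002638
Head at (572501, 3138806) = 443.83 + (-0.003130)·(485) + (+0.002638)·(90) = 442.55 m.
That is lower than the 443.83 m at 1, so the point is downgradient.

downgradient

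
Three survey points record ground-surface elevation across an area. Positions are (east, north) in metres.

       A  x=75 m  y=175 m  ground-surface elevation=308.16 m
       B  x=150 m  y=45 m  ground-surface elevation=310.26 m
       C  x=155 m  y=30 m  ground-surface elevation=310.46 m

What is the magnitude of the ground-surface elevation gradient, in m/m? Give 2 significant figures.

Taking A as reference: B−A = (75, -130, +2.10); C−A = (80, -145, +2.30).
Solve a·Δx + b·Δy = Δz: det = 75·(-145) − 80·(-130) = -475.
∂z/∂x = [(+2.10)·(-145) − (+2.30)·(-130)] / -475 = +0.01158
∂z/∂y = [75·(+2.30) − 80·(+2.10)] / -475 = -0.009474
|∇f| = √(0.01158² + -0.009474²) = 0.01496 m/m

0.015 m/m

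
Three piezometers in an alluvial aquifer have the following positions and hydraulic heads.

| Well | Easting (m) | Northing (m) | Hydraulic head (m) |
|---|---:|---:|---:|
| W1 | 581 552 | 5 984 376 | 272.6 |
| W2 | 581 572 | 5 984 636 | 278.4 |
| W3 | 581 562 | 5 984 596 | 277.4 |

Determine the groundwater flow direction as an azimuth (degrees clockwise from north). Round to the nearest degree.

With h = a·x + b·y + c and W1 as origin, the differences give:
  20·a + 260·b = +5.8
  10·a + 220·b = +4.8
Eliminate b (×220 and ×260, subtract): 1800·a = 28.00 → a = ∂h/∂x = +0.01556
Back-substitute: b = ∂h/∂y = +0.02111.
Flow direction (−∇h) has components (-0.01556 E, -0.02111 N).
Azimuth = atan2(E, N) = atan2(-0.01556, -0.02111) = 216.4° ≈ 216°.

216°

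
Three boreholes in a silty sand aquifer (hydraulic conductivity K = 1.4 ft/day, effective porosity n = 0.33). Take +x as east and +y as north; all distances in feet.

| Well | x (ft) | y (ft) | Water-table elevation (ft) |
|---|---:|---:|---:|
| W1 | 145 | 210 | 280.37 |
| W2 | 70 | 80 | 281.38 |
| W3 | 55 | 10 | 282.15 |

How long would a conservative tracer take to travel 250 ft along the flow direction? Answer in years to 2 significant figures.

With h = a·x + b·y + c and W1 as origin, the differences give:
  (-75)·a + (-130)·b = +1.01
  (-90)·a + (-200)·b = +1.78
Eliminate b (×(-200) and ×(-130), subtract): 3300·a = 29.400 → a = ∂h/∂x = +0.008909
Back-substitute: b = ∂h/∂y = -0.01291.
|∇h| = √(0.008909² + -0.01291²) = 0.01569
Seepage velocity v = K·i/n = 1.4 × 0.01569 / 0.33 = 0.06656 ft/day.
t = 250 / 0.06656 = 3756 days = 10.3 years.

10 years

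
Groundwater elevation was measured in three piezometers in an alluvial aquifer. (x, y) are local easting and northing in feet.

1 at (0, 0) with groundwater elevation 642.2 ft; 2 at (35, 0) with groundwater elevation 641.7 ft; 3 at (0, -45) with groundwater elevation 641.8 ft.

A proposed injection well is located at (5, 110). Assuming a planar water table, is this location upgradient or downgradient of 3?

∂h/∂x = (641.7 − 642.2) / (35 − 0) = -0.01429
∂h/∂y = (641.8 − 642.2) / (-45 − 0) = +0.008889
Head at (5, 110) = 642.2 + (-0.01429)·(5) + (+0.008889)·(110) = 643.11 ft.
That is higher than the 641.8 ft at 3, so the point is upgradient.

upgradient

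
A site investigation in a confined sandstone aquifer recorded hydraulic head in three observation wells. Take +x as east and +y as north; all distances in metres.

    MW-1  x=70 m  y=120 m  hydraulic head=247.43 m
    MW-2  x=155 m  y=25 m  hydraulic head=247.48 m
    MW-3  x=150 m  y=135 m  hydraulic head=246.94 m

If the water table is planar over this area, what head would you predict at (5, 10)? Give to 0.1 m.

With h = a·x + b·y + c and MW-1 as origin, the differences give:
  85·a + (-95)·b = +0.05
  80·a + 15·b = -0.49
Eliminate b (×15 and ×(-95), subtract): 8875·a = -45.800 → a = ∂h/∂x = -0.005161
Back-substitute: b = ∂h/∂y = -0.005144.
h(5, 10) = 247.43 + (-0.005161)·(-65) + (-0.005144)·(-110) = 247.43 +0.335 +0.566 = 248.331 m.

248.3 m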